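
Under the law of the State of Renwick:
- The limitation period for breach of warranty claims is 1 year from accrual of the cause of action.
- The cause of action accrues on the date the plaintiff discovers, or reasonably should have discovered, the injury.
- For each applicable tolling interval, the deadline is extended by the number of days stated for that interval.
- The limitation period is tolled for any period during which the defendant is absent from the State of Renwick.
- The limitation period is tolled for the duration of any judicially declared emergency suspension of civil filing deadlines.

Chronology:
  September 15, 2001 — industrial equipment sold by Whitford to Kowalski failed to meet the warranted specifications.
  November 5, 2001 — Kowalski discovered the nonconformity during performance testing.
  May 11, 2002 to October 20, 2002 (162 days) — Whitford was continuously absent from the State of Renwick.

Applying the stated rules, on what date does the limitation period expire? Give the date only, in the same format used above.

The claim did not accrue until Kowalski discovered the injury on November 5, 2001; the September 15, 2001 act date does not start the clock under the stated rule.
Adding the 1 year base period to November 5, 2001 gives a deadline of November 5, 2002, before any tolling.
Because the defendant's absence from the jurisdiction ran from May 11, 2002 to October 20, 2002, the deadline is extended by 162 days to April 16, 2003.

April 16, 2003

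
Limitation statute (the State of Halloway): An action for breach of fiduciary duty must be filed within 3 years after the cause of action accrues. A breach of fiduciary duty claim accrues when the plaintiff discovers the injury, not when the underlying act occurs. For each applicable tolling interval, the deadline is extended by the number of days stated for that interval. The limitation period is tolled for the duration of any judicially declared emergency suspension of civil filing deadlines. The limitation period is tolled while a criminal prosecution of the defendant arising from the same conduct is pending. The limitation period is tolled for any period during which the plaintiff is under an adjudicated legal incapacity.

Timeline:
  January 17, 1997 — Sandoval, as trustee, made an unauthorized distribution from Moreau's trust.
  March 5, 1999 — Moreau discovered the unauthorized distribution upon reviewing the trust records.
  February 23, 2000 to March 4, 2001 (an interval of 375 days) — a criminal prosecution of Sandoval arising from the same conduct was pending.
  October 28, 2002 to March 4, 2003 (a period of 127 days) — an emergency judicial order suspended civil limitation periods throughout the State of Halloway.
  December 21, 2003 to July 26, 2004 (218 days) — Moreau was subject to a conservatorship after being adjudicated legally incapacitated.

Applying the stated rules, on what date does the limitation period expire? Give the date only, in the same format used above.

Accrual is tied to discovery, so the period began on March 5, 1999 rather than on January 17, 1997 when the act occurred.
The untolled deadline — 3 years after March 5, 1999 — is March 5, 2002.
The period was tolled for 375 days by the pending criminal prosecution (February 23, 2000 to March 4, 2001), pushing the deadline to March 15, 2003.
The emergency suspension of filing deadlines from October 28, 2002 to March 4, 2003 tolled the period for 127 days, extending the deadline to July 20, 2003.
By the time the plaintiff's legal incapacity began on December 21, 2003, the limitation period had already expired on July 20, 2003; that interval cannot revive it.

July 20, 2003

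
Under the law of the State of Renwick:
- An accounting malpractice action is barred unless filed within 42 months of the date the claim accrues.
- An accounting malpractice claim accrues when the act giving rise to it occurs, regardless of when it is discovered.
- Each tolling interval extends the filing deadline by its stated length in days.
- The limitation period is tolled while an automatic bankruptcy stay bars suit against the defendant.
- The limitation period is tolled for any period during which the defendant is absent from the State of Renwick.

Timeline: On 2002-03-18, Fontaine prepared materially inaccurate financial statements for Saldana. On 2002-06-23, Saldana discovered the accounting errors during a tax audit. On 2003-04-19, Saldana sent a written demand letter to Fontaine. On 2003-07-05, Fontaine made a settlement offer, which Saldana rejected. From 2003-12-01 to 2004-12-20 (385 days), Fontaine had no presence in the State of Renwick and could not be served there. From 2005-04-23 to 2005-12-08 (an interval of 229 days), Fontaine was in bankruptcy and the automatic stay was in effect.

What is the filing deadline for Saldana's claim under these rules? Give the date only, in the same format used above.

Accrual is governed by the date of the act, so the period began to run on 2002-03-18; the later discovery on 2002-06-23 is irrelevant under the stated rule.
The untolled deadline — 42 months after 2002-03-18 — is 2005-09-18.
The defendant's absence from the jurisdiction from 2003-12-01 to 2004-12-20 tolled the period for 385 days, extending the deadline to 2006-10-08.
Because the automatic bankruptcy stay ran from 2005-04-23 to 2005-12-08, the deadline is extended by 229 days to 2007-05-25.
The other events in the timeline have no effect on the limitation period under the stated rules.

2007-05-25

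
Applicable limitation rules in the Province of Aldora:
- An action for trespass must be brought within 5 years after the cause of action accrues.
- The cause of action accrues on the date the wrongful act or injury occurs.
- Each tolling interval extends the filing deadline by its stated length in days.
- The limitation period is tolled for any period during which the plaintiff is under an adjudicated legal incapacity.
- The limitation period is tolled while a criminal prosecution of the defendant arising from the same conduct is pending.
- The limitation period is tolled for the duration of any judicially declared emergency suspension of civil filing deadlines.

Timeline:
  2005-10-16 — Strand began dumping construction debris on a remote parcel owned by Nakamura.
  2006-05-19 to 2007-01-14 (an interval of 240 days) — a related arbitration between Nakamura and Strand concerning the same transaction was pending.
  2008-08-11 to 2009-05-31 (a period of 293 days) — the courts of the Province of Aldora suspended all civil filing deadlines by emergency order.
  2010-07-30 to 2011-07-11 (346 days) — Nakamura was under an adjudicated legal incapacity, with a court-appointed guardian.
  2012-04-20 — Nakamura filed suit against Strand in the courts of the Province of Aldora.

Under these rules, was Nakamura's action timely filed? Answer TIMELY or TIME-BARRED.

TIMELY

The cause of action accrued on 2005-10-16, the date of the act.
5 years from 2005-10-16 is 2010-10-16.
Because the emergency suspension of filing deadlines ran from 2008-08-11 to 2009-05-31, the deadline is extended by 293 days to 2011-08-05.
The plaintiff's legal incapacity from 2010-07-30 to 2011-07-11 tolled the period for 346 days, extending the deadline to 2012-07-16.
The pending related arbitration from 2006-05-19 to 2007-01-14 does not toll the period, because no stated rule makes a pending arbitration a tolling event.
Filing on 2012-04-20 beat the 2012-07-16 deadline — the action is timely.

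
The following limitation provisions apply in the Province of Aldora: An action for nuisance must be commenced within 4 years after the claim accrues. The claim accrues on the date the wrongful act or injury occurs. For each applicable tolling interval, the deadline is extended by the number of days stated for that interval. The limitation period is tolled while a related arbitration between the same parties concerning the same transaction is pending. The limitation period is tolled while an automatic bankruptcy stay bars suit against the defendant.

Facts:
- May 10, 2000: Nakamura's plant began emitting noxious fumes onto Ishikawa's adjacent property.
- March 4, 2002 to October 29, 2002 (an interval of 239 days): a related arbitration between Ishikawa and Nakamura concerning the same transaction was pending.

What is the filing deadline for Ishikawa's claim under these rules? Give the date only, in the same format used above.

The claim accrued on May 10, 2000, when the wrongful act occurred.
Adding the 4 years base period to May 10, 2000 gives a deadline of May 10, 2004, before any tolling.
The pending related arbitration from March 4, 2002 to October 29, 2002 tolled the period for 239 days, extending the deadline to January 4, 2005.

January 4, 2005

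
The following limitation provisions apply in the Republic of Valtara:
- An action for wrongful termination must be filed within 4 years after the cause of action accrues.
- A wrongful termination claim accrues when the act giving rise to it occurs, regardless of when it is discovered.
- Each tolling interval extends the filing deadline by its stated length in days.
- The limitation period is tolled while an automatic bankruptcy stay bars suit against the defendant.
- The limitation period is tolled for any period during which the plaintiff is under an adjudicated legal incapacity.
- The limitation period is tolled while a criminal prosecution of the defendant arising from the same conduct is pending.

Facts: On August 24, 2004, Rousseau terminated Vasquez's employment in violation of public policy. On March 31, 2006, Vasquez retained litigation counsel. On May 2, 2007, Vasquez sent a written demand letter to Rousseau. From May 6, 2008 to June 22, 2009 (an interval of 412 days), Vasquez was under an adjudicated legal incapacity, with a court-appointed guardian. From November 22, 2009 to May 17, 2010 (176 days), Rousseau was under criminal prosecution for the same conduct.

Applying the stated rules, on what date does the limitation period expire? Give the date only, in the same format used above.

October 10, 2009

The cause of action accrued on August 24, 2004, the date of the act.
Adding the 4 years base period to August 24, 2004 gives a deadline of August 24, 2008, before any tolling.
The plaintiff's legal incapacity from May 6, 2008 to June 22, 2009 tolled the period for 412 days, extending the deadline to October 10, 2009.
The pending criminal prosecution from November 22, 2009 to May 17, 2010 began after the period had already run on October 10, 2009, so it has no tolling effect.
Nothing else in the chronology tolls or restarts the period.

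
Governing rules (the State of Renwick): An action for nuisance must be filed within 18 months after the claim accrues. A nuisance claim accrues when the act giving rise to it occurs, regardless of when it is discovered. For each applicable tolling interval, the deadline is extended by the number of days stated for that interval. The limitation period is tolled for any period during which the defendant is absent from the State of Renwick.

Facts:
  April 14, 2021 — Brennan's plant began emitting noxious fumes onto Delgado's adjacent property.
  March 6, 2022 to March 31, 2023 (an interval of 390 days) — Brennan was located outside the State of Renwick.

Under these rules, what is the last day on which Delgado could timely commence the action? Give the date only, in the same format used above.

November 8, 2023

The claim accrued on April 14, 2021, the date of the act.
The untolled deadline — 18 months after April 14, 2021 — is October 14, 2022.
The period was tolled for 390 days by the defendant's absence from the jurisdiction (March 6, 2022 to March 31, 2023), pushing the deadline to November 8, 2023.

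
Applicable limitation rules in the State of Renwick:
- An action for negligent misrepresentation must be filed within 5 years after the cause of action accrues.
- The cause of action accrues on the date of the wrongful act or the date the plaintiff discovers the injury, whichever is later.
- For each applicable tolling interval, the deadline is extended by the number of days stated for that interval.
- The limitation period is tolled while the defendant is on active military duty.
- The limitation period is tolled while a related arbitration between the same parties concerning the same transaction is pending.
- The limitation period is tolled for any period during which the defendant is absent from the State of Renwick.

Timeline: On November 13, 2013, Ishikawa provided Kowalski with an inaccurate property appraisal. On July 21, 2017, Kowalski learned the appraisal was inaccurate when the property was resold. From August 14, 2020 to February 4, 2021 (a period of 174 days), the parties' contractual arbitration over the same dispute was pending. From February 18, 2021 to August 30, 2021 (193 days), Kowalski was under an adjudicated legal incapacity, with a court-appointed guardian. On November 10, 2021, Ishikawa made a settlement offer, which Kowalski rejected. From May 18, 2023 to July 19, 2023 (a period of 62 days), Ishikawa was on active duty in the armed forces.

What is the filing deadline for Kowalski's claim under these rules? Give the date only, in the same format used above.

January 11, 2023

The claim accrued on July 21, 2017 — the later of the November 13, 2013 act and the July 21, 2017 discovery.
Adding the 5 years base period to July 21, 2017 gives a deadline of July 21, 2022, before any tolling.
The period was tolled for 174 days by the pending related arbitration (August 14, 2020 to February 4, 2021), pushing the deadline to January 11, 2023.
The defendant's active military service from May 18, 2023 to July 19, 2023 began after the period had already run on January 11, 2023, so it has no tolling effect.
No stated provision tolls the period for the plaintiff's incapacity, so the interval from February 18, 2021 to August 30, 2021 has no effect on the deadline.
Nothing else in the chronology tolls or restarts the period.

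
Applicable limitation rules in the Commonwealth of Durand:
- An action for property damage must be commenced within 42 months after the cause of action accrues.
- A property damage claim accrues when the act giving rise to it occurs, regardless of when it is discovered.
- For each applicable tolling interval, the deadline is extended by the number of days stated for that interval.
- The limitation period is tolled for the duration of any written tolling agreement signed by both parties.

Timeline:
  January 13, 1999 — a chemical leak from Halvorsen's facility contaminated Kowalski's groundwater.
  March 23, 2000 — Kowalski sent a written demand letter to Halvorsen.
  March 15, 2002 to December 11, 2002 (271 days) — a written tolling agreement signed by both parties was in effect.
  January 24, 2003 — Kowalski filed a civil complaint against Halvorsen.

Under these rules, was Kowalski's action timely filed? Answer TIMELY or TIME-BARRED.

TIMELY

The claim accrued on January 13, 1999, when the wrongful act occurred.
42 months from January 13, 1999 is July 13, 2002.
The period was tolled for 271 days by the written tolling agreement (March 15, 2002 to December 11, 2002), pushing the deadline to April 10, 2003.
None of the other events listed affects the running of the period under the stated rules.
Filing on January 24, 2003 beat the April 10, 2003 deadline — the action is timely.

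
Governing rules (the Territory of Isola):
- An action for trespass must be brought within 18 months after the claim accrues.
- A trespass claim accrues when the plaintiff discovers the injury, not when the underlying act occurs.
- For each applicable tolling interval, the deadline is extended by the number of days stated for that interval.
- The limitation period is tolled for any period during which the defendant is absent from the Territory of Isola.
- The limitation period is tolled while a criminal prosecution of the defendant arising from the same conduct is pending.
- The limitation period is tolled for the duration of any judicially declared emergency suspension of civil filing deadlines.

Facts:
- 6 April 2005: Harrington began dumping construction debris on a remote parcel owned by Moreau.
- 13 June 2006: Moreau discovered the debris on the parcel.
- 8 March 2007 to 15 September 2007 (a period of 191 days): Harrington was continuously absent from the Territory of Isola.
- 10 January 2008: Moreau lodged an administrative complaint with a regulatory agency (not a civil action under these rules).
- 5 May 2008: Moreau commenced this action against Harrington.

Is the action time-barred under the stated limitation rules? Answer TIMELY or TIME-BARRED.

TIMELY

Under the discovery rule, the claim accrued on 13 June 2006, when Moreau discovered the injury — not on the 6 April 2005 date of the underlying act.
The untolled deadline — 18 months after 13 June 2006 — is 13 December 2007.
The defendant's absence from the jurisdiction from 8 March 2007 to 15 September 2007 tolled the period for 191 days, extending the deadline to 21 June 2008.
Nothing else in the chronology tolls or restarts the period.
The 5 May 2008 filing precedes the 21 June 2008 deadline; the claim is timely.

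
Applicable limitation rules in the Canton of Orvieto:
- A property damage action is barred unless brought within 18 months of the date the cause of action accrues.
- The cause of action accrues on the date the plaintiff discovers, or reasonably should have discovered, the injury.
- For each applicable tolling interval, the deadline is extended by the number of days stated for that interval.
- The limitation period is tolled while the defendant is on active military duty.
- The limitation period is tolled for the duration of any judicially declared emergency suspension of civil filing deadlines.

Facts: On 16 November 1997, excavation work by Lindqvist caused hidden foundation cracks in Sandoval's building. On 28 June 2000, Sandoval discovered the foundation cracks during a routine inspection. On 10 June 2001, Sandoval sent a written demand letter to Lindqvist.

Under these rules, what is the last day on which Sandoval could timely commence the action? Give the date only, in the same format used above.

28 December 2001

Under the discovery rule, the claim accrued on 28 June 2000, when Sandoval discovered the injury — not on the 16 November 1997 date of the underlying act.
18 months from 28 June 2000 is 28 December 2001.
The other events in the timeline have no effect on the limitation period under the stated rules.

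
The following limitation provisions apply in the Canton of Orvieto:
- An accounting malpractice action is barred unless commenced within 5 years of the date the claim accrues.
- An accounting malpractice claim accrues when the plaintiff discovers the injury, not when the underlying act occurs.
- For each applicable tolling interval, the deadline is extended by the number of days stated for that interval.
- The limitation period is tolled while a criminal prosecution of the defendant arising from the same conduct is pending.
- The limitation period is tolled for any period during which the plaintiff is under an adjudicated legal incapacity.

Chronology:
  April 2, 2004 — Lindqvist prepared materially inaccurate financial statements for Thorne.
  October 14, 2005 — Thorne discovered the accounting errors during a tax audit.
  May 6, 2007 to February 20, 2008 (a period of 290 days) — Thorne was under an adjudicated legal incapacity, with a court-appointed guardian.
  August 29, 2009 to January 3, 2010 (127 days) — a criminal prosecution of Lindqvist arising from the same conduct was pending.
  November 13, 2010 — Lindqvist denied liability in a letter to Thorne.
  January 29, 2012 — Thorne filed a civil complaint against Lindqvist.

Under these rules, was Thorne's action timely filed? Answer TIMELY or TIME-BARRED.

TIME-BARRED

The claim did not accrue until Thorne discovered the injury on October 14, 2005; the April 2, 2004 act date does not start the clock under the stated rule.
5 years from October 14, 2005 is October 14, 2010.
Because the plaintiff's legal incapacity ran from May 6, 2007 to February 20, 2008, the deadline is extended by 290 days to July 31, 2011.
The period was tolled for 127 days by the pending criminal prosecution (August 29, 2009 to January 3, 2010), pushing the deadline to December 5, 2011.
None of the other events listed affects the running of the period under the stated rules.
Filing on January 29, 2012 missed the December 5, 2011 deadline — the action is time-barred.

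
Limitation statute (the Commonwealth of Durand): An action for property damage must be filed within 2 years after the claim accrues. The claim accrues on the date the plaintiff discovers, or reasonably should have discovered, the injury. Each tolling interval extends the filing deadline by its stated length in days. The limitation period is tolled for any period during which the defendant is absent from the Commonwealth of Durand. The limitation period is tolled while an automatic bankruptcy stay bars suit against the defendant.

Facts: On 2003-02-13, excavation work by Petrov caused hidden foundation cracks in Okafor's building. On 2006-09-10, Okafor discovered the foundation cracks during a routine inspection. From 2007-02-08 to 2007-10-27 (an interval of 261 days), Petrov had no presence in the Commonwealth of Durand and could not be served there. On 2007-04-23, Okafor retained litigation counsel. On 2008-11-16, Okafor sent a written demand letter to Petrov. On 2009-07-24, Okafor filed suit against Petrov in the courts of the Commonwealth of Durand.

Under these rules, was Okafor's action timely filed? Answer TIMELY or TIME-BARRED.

Accrual is tied to discovery, so the period began on 2006-09-10 rather than on 2003-02-13 when the act occurred.
2 years from 2006-09-10 is 2008-09-10.
Because the defendant's absence from the jurisdiction ran from 2007-02-08 to 2007-10-27, the deadline is extended by 261 days to 2009-05-29.
The other events in the timeline have no effect on the limitation period under the stated rules.
Filing on 2009-07-24 missed the 2009-05-29 deadline — the action is time-barred.

TIME-BARRED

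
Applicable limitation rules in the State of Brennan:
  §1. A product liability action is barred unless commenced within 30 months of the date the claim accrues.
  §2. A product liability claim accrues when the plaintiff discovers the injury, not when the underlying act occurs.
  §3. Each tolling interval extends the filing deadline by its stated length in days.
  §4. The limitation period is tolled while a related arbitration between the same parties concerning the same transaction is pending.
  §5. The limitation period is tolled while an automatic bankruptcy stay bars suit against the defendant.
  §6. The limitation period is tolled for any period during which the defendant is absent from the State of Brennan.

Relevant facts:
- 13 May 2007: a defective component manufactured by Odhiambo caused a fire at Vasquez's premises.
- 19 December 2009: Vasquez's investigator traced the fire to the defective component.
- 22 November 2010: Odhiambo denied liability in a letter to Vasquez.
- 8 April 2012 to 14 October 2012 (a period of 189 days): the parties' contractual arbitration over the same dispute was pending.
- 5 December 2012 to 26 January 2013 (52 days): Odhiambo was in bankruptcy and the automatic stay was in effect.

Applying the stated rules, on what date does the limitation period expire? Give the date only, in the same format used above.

Accrual is tied to discovery, so the period began on 19 December 2009 rather than on 13 May 2007 when the act occurred.
Adding the 30 months base period to 19 December 2009 gives a deadline of 19 June 2012, before any tolling.
The period was tolled for 189 days by the pending related arbitration (8 April 2012 to 14 October 2012), pushing the deadline to 25 December 2012.
The period was tolled for 52 days by the automatic bankruptcy stay (5 December 2012 to 26 January 2013), pushing the deadline to 15 February 2013.
Nothing else in the chronology tolls or restarts the period.

15 February 2013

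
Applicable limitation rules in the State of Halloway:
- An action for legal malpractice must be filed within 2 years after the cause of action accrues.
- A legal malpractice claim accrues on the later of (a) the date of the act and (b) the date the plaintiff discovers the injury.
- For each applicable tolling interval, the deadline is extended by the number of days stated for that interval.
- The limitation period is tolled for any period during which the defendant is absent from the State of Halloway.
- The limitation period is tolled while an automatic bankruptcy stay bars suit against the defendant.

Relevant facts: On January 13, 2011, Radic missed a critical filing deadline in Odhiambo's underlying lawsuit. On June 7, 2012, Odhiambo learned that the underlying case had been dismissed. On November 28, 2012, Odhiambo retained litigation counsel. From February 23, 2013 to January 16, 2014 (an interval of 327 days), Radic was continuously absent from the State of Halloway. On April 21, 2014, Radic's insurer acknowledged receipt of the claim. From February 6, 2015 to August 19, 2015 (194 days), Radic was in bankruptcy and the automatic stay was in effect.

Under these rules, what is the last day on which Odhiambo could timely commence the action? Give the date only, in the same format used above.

The claim accrued on June 7, 2012 — the later of the January 13, 2011 act and the June 7, 2012 discovery.
The untolled deadline — 2 years after June 7, 2012 — is June 7, 2014.
Because the defendant's absence from the jurisdiction ran from February 23, 2013 to January 16, 2014, the deadline is extended by 327 days to April 30, 2015.
The automatic bankruptcy stay from February 6, 2015 to August 19, 2015 tolled the period for 194 days, extending the deadline to November 10, 2015.
None of the other events listed affects the running of the period under the stated rules.

November 10, 2015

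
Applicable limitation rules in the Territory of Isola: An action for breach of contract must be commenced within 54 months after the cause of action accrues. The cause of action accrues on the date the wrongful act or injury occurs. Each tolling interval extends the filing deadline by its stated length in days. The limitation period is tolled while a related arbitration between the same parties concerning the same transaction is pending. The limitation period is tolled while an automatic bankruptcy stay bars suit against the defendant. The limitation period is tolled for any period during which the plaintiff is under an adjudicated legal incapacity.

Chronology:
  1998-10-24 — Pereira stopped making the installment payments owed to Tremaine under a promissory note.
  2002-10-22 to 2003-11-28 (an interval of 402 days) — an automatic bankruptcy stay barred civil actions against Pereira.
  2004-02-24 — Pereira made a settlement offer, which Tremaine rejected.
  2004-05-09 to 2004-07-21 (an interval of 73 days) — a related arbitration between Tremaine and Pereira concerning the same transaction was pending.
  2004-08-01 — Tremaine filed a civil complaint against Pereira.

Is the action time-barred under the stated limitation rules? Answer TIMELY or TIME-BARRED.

The cause of action accrued on 1998-10-24, the date of the act.
The untolled deadline — 54 months after 1998-10-24 — is 2003-04-24.
The automatic bankruptcy stay from 2002-10-22 to 2003-11-28 tolled the period for 402 days, extending the deadline to 2004-05-30.
The pending related arbitration from 2004-05-09 to 2004-07-21 tolled the period for 73 days, extending the deadline to 2004-08-11.
Nothing else in the chronology tolls or restarts the period.
The 2004-08-01 filing precedes the 2004-08-11 deadline; the claim is timely.

TIMELY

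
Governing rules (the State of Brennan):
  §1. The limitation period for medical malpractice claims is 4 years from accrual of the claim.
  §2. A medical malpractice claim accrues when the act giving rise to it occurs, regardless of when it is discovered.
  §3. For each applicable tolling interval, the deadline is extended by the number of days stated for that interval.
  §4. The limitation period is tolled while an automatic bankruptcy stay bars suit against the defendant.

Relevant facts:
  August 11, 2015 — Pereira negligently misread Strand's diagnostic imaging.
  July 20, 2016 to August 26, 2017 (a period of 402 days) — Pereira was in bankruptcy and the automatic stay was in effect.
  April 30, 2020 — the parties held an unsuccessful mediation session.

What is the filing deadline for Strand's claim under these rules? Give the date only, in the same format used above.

September 16, 2020

The claim accrued on August 11, 2015, when the wrongful act occurred.
4 years from August 11, 2015 is August 11, 2019.
The period was tolled for 402 days by the automatic bankruptcy stay (July 20, 2016 to August 26, 2017), pushing the deadline to September 16, 2020.
Nothing else in the chronology tolls or restarts the period.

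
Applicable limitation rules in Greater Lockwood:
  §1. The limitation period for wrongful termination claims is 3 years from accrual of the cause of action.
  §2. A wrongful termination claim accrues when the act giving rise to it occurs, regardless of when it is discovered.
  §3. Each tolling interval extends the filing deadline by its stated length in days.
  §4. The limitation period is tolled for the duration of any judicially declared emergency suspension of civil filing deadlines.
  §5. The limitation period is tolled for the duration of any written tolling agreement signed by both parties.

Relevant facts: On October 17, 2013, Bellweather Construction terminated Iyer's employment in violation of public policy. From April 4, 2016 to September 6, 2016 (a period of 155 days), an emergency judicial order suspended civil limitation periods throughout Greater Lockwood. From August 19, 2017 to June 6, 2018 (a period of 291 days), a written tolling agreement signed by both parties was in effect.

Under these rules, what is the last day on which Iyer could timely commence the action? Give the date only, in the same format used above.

March 21, 2017

The limitation period began to run on October 17, 2013.
Adding the 3 years base period to October 17, 2013 gives a deadline of October 17, 2016, before any tolling.
The emergency suspension of filing deadlines from April 4, 2016 to September 6, 2016 tolled the period for 155 days, extending the deadline to March 21, 2017.
The written tolling agreement from August 19, 2017 to June 6, 2018 began after the period had already run on March 21, 2017, so it has no tolling effect.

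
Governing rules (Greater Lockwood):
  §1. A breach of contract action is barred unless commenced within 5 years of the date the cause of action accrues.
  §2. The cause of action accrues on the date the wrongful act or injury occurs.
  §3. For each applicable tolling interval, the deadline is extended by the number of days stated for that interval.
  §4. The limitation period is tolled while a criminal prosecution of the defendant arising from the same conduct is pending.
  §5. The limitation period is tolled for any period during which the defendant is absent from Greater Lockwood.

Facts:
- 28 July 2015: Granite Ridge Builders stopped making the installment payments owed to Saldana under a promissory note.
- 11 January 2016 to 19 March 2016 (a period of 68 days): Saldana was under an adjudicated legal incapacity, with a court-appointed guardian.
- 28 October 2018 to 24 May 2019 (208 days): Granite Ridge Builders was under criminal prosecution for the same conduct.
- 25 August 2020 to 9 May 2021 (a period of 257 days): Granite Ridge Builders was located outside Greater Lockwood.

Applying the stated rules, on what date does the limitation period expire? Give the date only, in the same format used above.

5 November 2021

The limitation period began to run on 28 July 2015.
The untolled deadline — 5 years after 28 July 2015 — is 28 July 2020.
The pending criminal prosecution from 28 October 2018 to 24 May 2019 tolled the period for 208 days, extending the deadline to 21 February 2021.
The defendant's absence from the jurisdiction from 25 August 2020 to 9 May 2021 tolled the period for 257 days, extending the deadline to 5 November 2021.
Although the plaintiff's incapacity ran from 11 January 2016 to 19 March 2016, the stated rules do not make that a tolling event, so it is disregarded.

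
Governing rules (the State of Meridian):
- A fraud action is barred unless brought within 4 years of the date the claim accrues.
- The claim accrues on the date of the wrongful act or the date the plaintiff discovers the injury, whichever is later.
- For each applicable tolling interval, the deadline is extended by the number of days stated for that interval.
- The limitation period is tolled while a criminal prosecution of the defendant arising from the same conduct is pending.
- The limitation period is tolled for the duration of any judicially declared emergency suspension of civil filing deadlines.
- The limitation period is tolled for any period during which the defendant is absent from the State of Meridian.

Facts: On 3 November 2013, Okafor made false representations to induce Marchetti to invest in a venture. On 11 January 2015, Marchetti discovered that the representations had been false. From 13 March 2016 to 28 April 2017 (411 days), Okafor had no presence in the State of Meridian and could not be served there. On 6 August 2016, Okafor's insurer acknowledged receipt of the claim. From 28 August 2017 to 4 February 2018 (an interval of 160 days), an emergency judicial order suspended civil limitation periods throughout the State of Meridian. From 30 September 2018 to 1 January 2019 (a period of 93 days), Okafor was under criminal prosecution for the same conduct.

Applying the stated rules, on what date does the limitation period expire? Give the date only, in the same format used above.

5 November 2020

Taking the later of the act (3 November 2013) and discovery (11 January 2015), the claim accrued on 11 January 2015.
The untolled deadline — 4 years after 11 January 2015 — is 11 January 2019.
The period was tolled for 411 days by the defendant's absence from the jurisdiction (13 March 2016 to 28 April 2017), pushing the deadline to 26 February 2020.
The period was tolled for 160 days by the emergency suspension of filing deadlines (28 August 2017 to 4 February 2018), pushing the deadline to 4 August 2020.
The pending criminal prosecution from 30 September 2018 to 1 January 2019 tolled the period for 93 days, extending the deadline to 5 November 2020.
None of the other events listed affects the running of the period under the stated rules.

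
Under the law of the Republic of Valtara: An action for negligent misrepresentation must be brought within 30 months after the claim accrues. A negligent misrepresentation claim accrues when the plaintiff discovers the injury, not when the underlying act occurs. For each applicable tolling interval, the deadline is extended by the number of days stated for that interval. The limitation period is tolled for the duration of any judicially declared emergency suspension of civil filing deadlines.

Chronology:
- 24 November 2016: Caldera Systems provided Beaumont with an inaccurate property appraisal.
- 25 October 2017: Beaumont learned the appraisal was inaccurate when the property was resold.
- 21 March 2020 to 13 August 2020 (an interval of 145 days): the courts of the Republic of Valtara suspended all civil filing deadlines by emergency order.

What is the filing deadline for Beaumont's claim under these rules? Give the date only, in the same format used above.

Accrual is tied to discovery, so the period began on 25 October 2017 rather than on 24 November 2016 when the act occurred.
30 months from 25 October 2017 is 25 April 2020.
The emergency suspension of filing deadlines from 21 March 2020 to 13 August 2020 tolled the period for 145 days, extending the deadline to 17 September 2020.

17 September 2020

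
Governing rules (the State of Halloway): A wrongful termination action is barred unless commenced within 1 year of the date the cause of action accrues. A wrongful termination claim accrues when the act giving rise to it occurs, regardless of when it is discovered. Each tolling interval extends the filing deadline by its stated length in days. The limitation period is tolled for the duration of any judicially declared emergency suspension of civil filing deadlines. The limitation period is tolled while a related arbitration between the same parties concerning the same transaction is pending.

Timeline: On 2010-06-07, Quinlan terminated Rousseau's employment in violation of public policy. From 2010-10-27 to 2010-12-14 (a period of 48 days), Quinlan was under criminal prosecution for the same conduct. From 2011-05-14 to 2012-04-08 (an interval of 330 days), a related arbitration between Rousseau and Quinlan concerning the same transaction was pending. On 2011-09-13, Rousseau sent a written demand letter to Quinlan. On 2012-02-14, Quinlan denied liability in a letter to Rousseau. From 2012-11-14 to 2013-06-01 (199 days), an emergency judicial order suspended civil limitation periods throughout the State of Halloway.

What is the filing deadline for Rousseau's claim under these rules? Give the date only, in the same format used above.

The cause of action accrued on 2010-06-07, the date of the act.
1 year from 2010-06-07 is 2011-06-07.
The pending related arbitration from 2011-05-14 to 2012-04-08 tolled the period for 330 days, extending the deadline to 2012-05-02.
The emergency suspension of filing deadlines starting 2012-11-14 came too late — the period had run on 2012-05-02 — and so does not extend the deadline.
No stated provision tolls the period for a criminal prosecution, so the interval from 2010-10-27 to 2010-12-14 has no effect on the deadline.
The other events in the timeline have no effect on the limitation period under the stated rules.

2012-05-02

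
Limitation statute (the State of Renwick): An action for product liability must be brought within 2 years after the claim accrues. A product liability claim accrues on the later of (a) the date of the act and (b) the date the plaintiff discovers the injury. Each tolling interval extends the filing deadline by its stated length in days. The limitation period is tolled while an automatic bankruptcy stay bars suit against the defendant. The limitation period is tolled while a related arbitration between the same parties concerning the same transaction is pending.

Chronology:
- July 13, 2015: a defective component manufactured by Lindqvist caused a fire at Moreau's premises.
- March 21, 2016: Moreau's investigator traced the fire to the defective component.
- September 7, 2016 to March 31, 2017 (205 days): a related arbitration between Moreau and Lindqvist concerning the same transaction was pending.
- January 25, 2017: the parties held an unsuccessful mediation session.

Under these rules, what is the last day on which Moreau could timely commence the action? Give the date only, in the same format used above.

Taking the later of the act (July 13, 2015) and discovery (March 21, 2016), the claim accrued on March 21, 2016.
2 years from March 21, 2016 is March 21, 2018.
The period was tolled for 205 days by the pending related arbitration (September 7, 2016 to March 31, 2017), pushing the deadline to October 12, 2018.
None of the other events listed affects the running of the period under the stated rules.

October 12, 2018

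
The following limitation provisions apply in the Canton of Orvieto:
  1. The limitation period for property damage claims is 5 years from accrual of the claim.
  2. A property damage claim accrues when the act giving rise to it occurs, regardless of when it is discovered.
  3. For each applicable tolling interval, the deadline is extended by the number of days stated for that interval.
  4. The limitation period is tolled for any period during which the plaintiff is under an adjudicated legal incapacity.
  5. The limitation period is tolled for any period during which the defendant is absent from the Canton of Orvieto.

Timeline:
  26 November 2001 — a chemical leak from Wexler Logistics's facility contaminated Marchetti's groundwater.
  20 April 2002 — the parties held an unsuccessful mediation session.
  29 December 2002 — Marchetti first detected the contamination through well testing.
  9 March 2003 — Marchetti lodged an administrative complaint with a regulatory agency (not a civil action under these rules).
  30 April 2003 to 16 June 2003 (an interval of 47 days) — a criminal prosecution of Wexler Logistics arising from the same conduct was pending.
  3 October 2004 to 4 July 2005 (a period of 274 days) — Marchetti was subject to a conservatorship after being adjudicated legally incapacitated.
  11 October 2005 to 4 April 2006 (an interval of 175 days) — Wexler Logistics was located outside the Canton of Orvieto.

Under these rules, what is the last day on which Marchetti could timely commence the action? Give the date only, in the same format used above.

Because the rule ties accrual to occurrence, the claim accrued on 26 November 2001, not on the 29 December 2002 discovery date.
5 years from 26 November 2001 is 26 November 2006.
The period was tolled for 274 days by the plaintiff's legal incapacity (3 October 2004 to 4 July 2005), pushing the deadline to 27 August 2007.
The defendant's absence from the jurisdiction from 11 October 2005 to 4 April 2006 tolled the period for 175 days, extending the deadline to 18 February 2008.
No stated provision tolls the period for a criminal prosecution, so the interval from 30 April 2003 to 16 June 2003 has no effect on the deadline.
None of the other events listed affects the running of the period under the stated rules.

18 February 2008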